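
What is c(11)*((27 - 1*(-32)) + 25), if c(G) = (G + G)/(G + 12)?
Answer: 1848/23 ≈ 80.348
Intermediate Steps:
c(G) = 2*G/(12 + G) (c(G) = (2*G)/(12 + G) = 2*G/(12 + G))
c(11)*((27 - 1*(-32)) + 25) = (2*11/(12 + 11))*((27 - 1*(-32)) + 25) = (2*11/23)*((27 + 32) + 25) = (2*11*(1/23))*(59 + 25) = (22/23)*84 = 1848/23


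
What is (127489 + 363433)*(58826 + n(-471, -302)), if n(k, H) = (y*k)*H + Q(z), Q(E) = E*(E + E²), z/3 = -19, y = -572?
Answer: -40003045249724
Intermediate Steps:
z = -57 (z = 3*(-19) = -57)
n(k, H) = -181944 - 572*H*k (n(k, H) = (-572*k)*H + (-57)²*(1 - 57) = -572*H*k + 3249*(-56) = -572*H*k - 181944 = -181944 - 572*H*k)
(127489 + 363433)*(58826 + n(-471, -302)) = (127489 + 363433)*(58826 + (-181944 - 572*(-302)*(-471))) = 490922*(58826 + (-181944 - 81362424)) = 490922*(58826 - 81544368) = 490922*(-81485542) = -40003045249724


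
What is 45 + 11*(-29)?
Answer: -274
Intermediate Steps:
45 + 11*(-29) = 45 - 319 = -274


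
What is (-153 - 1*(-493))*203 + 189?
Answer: 69209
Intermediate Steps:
(-153 - 1*(-493))*203 + 189 = (-153 + 493)*203 + 189 = 340*203 + 189 = 69020 + 189 = 69209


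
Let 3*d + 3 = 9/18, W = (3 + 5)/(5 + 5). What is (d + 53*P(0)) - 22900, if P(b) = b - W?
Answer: -688297/30 ≈ -22943.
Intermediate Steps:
W = 4/5 (W = 8/10 = 8*(1/10) = 4/5 ≈ 0.80000)
d = -5/6 (d = -1 + (9/18)/3 = -1 + (9*(1/18))/3 = -1 + (1/3)*(1/2) = -1 + 1/6 = -5/6 ≈ -0.83333)
P(b) = -4/5 + b (P(b) = b - 1*4/5 = b - 4/5 = -4/5 + b)
(d + 53*P(0)) - 22900 = (-5/6 + 53*(-4/5 + 0)) - 22900 = (-5/6 + 53*(-4/5)) - 22900 = (-5/6 - 212/5) - 22900 = -1297/30 - 22900 = -688297/30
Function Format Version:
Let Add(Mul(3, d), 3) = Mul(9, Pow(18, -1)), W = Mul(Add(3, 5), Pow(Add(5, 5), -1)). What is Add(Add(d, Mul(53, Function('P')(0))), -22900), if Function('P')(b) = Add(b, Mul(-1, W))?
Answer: Rational(-688297, 30) ≈ -22943.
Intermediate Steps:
W = Rational(4, 5) (W = Mul(8, Pow(10, -1)) = Mul(8, Rational(1, 10)) = Rational(4, 5) ≈ 0.80000)
d = Rational(-5, 6) (d = Add(-1, Mul(Rational(1, 3), Mul(9, Pow(18, -1)))) = Add(-1, Mul(Rational(1, 3), Mul(9, Rational(1, 18)))) = Add(-1, Mul(Rational(1, 3), Rational(1, 2))) = Add(-1, Rational(1, 6)) = Rational(-5, 6) ≈ -0.83333)
Function('P')(b) = Add(Rational(-4, 5), b) (Function('P')(b) = Add(b, Mul(-1, Rational(4, 5))) = Add(b, Rational(-4, 5)) = Add(Rational(-4, 5), b))
Add(Add(d, Mul(53, Function('P')(0))), -22900) = Add(Add(Rational(-5, 6), Mul(53, Add(Rational(-4, 5), 0))), -22900) = Add(Add(Rational(-5, 6), Mul(53, Rational(-4, 5))), -22900) = Add(Add(Rational(-5, 6), Rational(-212, 5)), -22900) = Add(Rational(-1297, 30), -22900) = Rational(-688297, 30)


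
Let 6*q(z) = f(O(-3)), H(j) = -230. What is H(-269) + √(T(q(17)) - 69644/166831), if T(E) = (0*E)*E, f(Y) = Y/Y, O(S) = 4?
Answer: -230 + 2*I*√2904694541/166831 ≈ -230.0 + 0.64611*I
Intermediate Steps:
f(Y) = 1
q(z) = ⅙ (q(z) = (⅙)*1 = ⅙)
T(E) = 0 (T(E) = 0*E = 0)
H(-269) + √(T(q(17)) - 69644/166831) = -230 + √(0 - 69644/166831) = -230 + √(-69644/166831) = -230 + 2*I*√2904694541/166831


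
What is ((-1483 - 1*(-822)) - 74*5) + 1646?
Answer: 615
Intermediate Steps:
((-1483 - 1*(-822)) - 74*5) + 1646 = ((-1483 + 822) - 370) + 1646 = (-661 - 370) + 1646 = -1031 + 1646 = 615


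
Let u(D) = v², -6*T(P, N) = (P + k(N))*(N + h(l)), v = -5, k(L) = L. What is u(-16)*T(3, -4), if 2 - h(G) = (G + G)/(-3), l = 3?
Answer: 0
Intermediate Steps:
h(G) = 2 + 2*G/3 (h(G) = 2 - (G + G)/(-3) = 2 - 2*G*(-1)/3 = 2 - (-2)*G/3 = 2 + 2*G/3)
T(P, N) = -(4 + N)*(N + P)/6 (T(P, N) = -(P + N)*(N + (2 + (⅔)*3))/6 = -(N + P)*(N + (2 + 2))/6 = -(N + P)*(N + 4)/6 = -(N + P)*(4 + N)/6 = -(4 + N)*(N + P)/6)
u(D) = 25 (u(D) = (-5)² = 25)
u(-16)*T(3, -4) = 25*(-⅔*(-4) - ⅔*3 - ⅙*(-4)² - ⅙*(-4)*3) = 25*(8/3 - 2 - ⅙*16 + 2) = 25*(8/3 - 2 - 8/3 + 2) = 25*0 = 0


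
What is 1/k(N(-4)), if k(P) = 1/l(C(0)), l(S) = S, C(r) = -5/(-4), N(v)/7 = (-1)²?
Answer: 5/4 ≈ 1.2500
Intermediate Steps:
N(v) = 7 (N(v) = 7*(-1)² = 7*1 = 7)
C(r) = 5/4 (C(r) = -5*(-¼) = 5/4)
k(P) = ⅘ (k(P) = 1/(5/4) = ⅘)
1/k(N(-4)) = 1/(⅘) = 5/4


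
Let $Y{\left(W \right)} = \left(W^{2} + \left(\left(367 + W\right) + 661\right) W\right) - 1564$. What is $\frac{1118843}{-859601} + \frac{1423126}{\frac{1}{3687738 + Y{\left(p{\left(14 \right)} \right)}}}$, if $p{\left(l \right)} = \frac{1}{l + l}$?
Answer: $\frac{883845782540537612935}{168481796} \approx 5.2459 \cdot 10^{12}$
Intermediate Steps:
$p{\left(l \right)} = \frac{1}{2 l}$
$Y{\left(W \right)} = -1564 + W^{2} + W \left(1028 + W\right)$ ($Y{\left(W \right)} = \left(W^{2} + \left(1028 + W\right) W\right) - 1564 = \left(W^{2} + W \left(1028 + W\right)\right) - 1564 = -1564 + W^{2} + W \left(1028 + W\right)$)
$\frac{1118843}{-859601} + \frac{1423126}{\frac{1}{3687738 + Y{\left(p{\left(14 \right)} \right)}}} = \frac{1118843}{-859601} + \frac{1423126}{\frac{1}{3687738 + \left(-1564 + 2 \left(\frac{1}{2 \cdot 14}\right)^{2} + 1028 \frac{1}{2 \cdot 14}\right)}} = 1118843 \left(- \frac{1}{859601}\right) + \frac{1423126}{\frac{1}{3687738 + \left(-1564 + 2 \left(\frac{1}{2} \cdot \frac{1}{14}\right)^{2} + 1028 \cdot \frac{1}{2} \cdot \frac{1}{14}\right)}} = - \frac{1118843}{859601} + \frac{1423126}{\frac{1}{3687738 + \left(-1564 + \frac{2}{784} + 1028 \cdot \frac{1}{28}\right)}} = - \frac{1118843}{859601} + \frac{1423126}{\frac{1}{3687738 + \left(-1564 + 2 \cdot \frac{1}{784} + \frac{257}{7}\right)}} = - \frac{1118843}{859601} + \frac{1423126}{\frac{1}{3687738 + \left(-1564 + \frac{1}{392} + \frac{257}{7}\right)}} = - \frac{1118843}{859601} + \frac{1423126}{\frac{1}{3687738 - \frac{598695}{392}}} = - \frac{1118843}{859601} + \frac{1423126}{\frac{1}{\frac{1444994601}{392}}} = - \frac{1118843}{859601} + \frac{1423126}{\frac{392}{1444994601}} = - \frac{1118843}{859601} + 1423126 \cdot \frac{1444994601}{392} = - \frac{1118843}{859601} + \frac{1028204693271363}{196} = \frac{883845782540537612935}{168481796}$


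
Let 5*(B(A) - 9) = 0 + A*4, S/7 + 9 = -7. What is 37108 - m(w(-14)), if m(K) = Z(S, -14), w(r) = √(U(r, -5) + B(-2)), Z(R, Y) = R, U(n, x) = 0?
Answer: 37220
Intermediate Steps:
S = -112 (S = -63 + 7*(-7) = -63 - 49 = -112)
B(A) = 9 + 4*A/5 (B(A) = 9 + (0 + A*4)/5 = 9 + (0 + 4*A)/5 = 9 + (4*A)/5 = 9 + 4*A/5)
w(r) = √185/5 (w(r) = √(0 + (9 + (⅘)*(-2))) = √(0 + (9 - 8/5)) = √(0 + 37/5) = √(37/5) = √185/5)
m(K) = -112
37108 - m(w(-14)) = 37108 - 1*(-112) = 37108 + 112 = 37220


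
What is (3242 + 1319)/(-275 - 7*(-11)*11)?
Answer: 4561/572 ≈ 7.9738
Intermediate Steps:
(3242 + 1319)/(-275 - 7*(-11)*11) = 4561/(-275 + 77*11) = 4561/(-275 + 847) = 4561/572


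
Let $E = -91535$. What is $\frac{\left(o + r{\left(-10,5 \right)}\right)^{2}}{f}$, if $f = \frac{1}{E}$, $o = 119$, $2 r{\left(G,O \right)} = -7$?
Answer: $- \frac{4884399135}{4} \approx -1.2211 \cdot 10^{9}$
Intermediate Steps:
$r{\left(G,O \right)} = - \frac{7}{2}$ ($r{\left(G,O \right)} = \frac{1}{2} \left(-7\right) = - \frac{7}{2}$)
$f = - \frac{1}{91535}$ ($f = \frac{1}{-91535} = - \frac{1}{91535} \approx -1.0925 \cdot 10^{-5}$)
$\frac{\left(o + r{\left(-10,5 \right)}\right)^{2}}{f} = \frac{\left(119 - \frac{7}{2}\right)^{2}}{- \frac{1}{91535}} = \left(\frac{231}{2}\right)^{2} \left(-91535\right) = \frac{53361}{4} \left(-91535\right) = - \frac{4884399135}{4}$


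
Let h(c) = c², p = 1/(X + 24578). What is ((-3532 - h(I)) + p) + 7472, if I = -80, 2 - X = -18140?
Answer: -105091199/42720 ≈ -2460.0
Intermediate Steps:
X = 18142 (X = 2 - 1*(-18140) = 2 + 18140 = 18142)
p = 1/42720 (p = 1/(18142 + 24578) = 1/42720 ≈ 2.3408e-5)
((-3532 - h(I)) + p) + 7472 = ((-3532 - 1*(-80)²) + 1/42720) + 7472 = ((-3532 - 1*6400) + 1/42720) + 7472 = ((-3532 - 6400) + 1/42720) + 7472 = (-9932 + 1/42720) + 7472 = -424295039/42720 + 7472 = -105091199/42720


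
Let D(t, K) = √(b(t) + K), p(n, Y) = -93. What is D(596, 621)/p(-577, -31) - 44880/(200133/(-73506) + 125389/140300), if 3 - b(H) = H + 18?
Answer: 77140430664000/3143636011 - √10/93 ≈ 24539.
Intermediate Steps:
b(H) = -15 - H (b(H) = 3 - (H + 18) = 3 - (18 + H) = 3 + (-18 - H) = -15 - H)
D(t, K) = √(-15 + K - t) (D(t, K) = √((-15 - t) + K) = √(-15 + K - t))
D(596, 621)/p(-577, -31) - 44880/(200133/(-73506) + 125389/140300) = √(-15 + 621 - 1*596)/(-93) - 44880/(200133/(-73506) + 125389/140300) = √(-15 + 621 - 596)*(-1/93) - 44880/(200133*(-1/73506) + 125389*(1/140300)) = √10*(-1/93) - 44880/(-66711/24502 + 125389/140300) = -√10/93 - 44880/(-3143636011/1718815300) = -√10/93 - 44880*(-1718815300/3143636011) = -√10/93 + 77140430664000/3143636011 = 77140430664000/3143636011 - √10/93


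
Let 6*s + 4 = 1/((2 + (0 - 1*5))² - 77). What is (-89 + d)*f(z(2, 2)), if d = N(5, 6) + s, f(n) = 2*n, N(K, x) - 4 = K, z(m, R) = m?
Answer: -10971/34 ≈ -322.68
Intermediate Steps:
N(K, x) = 4 + K
s = -91/136 (s = -⅔ + 1/(6*((2 + (0 - 1*5))² - 77)) = -⅔ + 1/(6*((2 + (0 - 5))² - 77)) = -⅔ + 1/(6*((2 - 5)² - 77)) = -⅔ + 1/(6*((-3)² - 77)) = -⅔ + 1/(6*(9 - 77)) = -⅔ + (⅙)/(-68) = -⅔ + (⅙)*(-1/68) = -⅔ - 1/408 = -91/136 ≈ -0.66912)
d = 1133/136 (d = (4 + 5) - 91/136 = 9 - 91/136 = 1133/136 ≈ 8.3309)
(-89 + d)*f(z(2, 2)) = (-89 + 1133/136)*(2*2) = -10971/136*4 = -10971/34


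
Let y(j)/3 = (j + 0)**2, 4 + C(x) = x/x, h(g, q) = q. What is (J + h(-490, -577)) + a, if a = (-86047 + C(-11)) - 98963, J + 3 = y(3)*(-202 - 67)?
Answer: -192856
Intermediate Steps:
C(x) = -3 (C(x) = -4 + x/x = -4 + 1 = -3)
y(j) = 3*j**2 (y(j) = 3*(j + 0)**2 = 3*j**2)
J = -7266 (J = -3 + (3*3**2)*(-202 - 67) = -3 + (3*9)*(-269) = -3 + 27*(-269) = -3 - 7263 = -7266)
a = -185013 (a = (-86047 - 3) - 98963 = -86050 - 98963 = -185013)
(J + h(-490, -577)) + a = (-7266 - 577) - 185013 = -7843 - 185013 = -192856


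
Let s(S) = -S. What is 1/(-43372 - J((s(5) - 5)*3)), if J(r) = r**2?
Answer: -1/44272 ≈ -2.2588e-5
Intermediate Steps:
1/(-43372 - J((s(5) - 5)*3)) = 1/(-43372 - ((-1*5 - 5)*3)**2) = 1/(-43372 - ((-5 - 5)*3)**2) = 1/(-43372 - (-10*3)**2) = 1/(-43372 - 1*(-30)**2) = 1/(-43372 - 1*900) = 1/(-43372 - 900) = 1/(-44272) = -1/44272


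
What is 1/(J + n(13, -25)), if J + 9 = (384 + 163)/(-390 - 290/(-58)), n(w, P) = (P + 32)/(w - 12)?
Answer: -385/1317 ≈ -0.29233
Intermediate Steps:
n(w, P) = (32 + P)/(-12 + w)
J = -4012/385 (J = -9 + (384 + 163)/(-390 - 290/(-58)) = -9 + 547/(-390 - 290*(-1/58)) = -9 + 547/(-390 + 5) = -9 + 547/(-385) = -9 + 547*(-1/385) = -9 - 547/385 = -4012/385 ≈ -10.421)
1/(J + n(13, -25)) = 1/(-4012/385 + (32 - 25)/(-12 + 13)) = 1/(-4012/385 + 7/1) = 1/(-4012/385 + 1*7) = 1/(-4012/385 + 7) = 1/(-1317/385) = -385/1317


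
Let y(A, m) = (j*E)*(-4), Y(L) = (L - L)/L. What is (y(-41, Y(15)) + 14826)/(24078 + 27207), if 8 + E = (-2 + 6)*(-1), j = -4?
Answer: 4878/17095 ≈ 0.28535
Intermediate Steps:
Y(L) = 0 (Y(L) = 0/L = 0)
E = -12 (E = -8 + (-2 + 6)*(-1) = -8 + 4*(-1) = -8 - 4 = -12)
y(A, m) = -192 (y(A, m) = -4*(-12)*(-4) = 48*(-4) = -192)
(y(-41, Y(15)) + 14826)/(24078 + 27207) = (-192 + 14826)/(24078 + 27207) = 14634/51285 = 14634*(1/51285) = 4878/17095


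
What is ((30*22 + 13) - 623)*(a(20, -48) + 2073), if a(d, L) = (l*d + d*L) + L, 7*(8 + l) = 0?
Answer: 45250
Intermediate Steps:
l = -8 (l = -8 + (1/7)*0 = -8 + 0 = -8)
a(d, L) = L - 8*d + L*d (a(d, L) = (-8*d + d*L) + L = (-8*d + L*d) + L = L - 8*d + L*d)
((30*22 + 13) - 623)*(a(20, -48) + 2073) = ((30*22 + 13) - 623)*((-48 - 8*20 - 48*20) + 2073) = ((660 + 13) - 623)*((-48 - 160 - 960) + 2073) = (673 - 623)*(-1168 + 2073) = 50*905 = 45250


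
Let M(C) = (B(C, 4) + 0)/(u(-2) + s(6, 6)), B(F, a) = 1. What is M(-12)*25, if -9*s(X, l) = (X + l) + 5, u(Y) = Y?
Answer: -45/7 ≈ -6.4286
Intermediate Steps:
s(X, l) = -5/9 - X/9 - l/9 (s(X, l) = -((X + l) + 5)/9 = -(5 + X + l)/9 = -5/9 - X/9 - l/9)
M(C) = -9/35 (M(C) = (1 + 0)/(-2 + (-5/9 - ⅑*6 - ⅑*6)) = 1/(-2 + (-5/9 - ⅔ - ⅔)) = 1/(-2 - 17/9) = 1/(-35/9) = 1*(-9/35) = -9/35)
M(-12)*25 = -9/35*25 = -45/7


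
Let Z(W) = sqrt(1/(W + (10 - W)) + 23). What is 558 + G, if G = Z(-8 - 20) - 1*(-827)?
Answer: 1385 + sqrt(2310)/10 ≈ 1389.8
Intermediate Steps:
Z(W) = sqrt(2310)/10 (Z(W) = sqrt(1/10 + 23) = sqrt(231/10) = sqrt(2310)/10)
G = 827 + sqrt(2310)/10 (G = sqrt(2310)/10 - 1*(-827) = sqrt(2310)/10 + 827 = 827 + sqrt(2310)/10 ≈ 831.81)
558 + G = 558 + (827 + sqrt(2310)/10) = 1385 + sqrt(2310)/10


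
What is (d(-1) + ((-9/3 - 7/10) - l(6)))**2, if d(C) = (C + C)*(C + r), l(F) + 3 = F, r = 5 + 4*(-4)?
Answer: 29929/100 ≈ 299.29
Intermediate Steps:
r = -11 (r = 5 - 16 = -11)
l(F) = -3 + F
d(C) = 2*C*(-11 + C) (d(C) = (C + C)*(C - 11) = (2*C)*(-11 + C) = 2*C*(-11 + C))
(d(-1) + ((-9/3 - 7/10) - l(6)))**2 = (2*(-1)*(-11 - 1) + ((-9/3 - 7/10) - (-3 + 6)))**2 = (2*(-1)*(-12) + ((-9*1/3 - 7*1/10) - 1*3))**2 = (24 + ((-3 - 7/10) - 3))**2 = (24 + (-37/10 - 3))**2 = (24 - 67/10)**2 = (173/10)**2 = 29929/100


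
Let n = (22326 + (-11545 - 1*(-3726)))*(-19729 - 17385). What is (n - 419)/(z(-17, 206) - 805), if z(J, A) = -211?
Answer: 538413217/1016 ≈ 5.2993e+5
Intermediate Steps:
n = -538412798 (n = (22326 + (-11545 + 3726))*(-37114) = (22326 - 7819)*(-37114) = 14507*(-37114) = -538412798)
(n - 419)/(z(-17, 206) - 805) = (-538412798 - 419)/(-211 - 805) = -538413217/(-1016) = -538413217*(-1/1016) = 538413217/1016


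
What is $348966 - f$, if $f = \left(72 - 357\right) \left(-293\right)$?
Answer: $265461$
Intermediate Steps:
$f = 83505$ ($f = \left(-285\right) \left(-293\right) = 83505$)
$348966 - f = 348966 - 83505 = 265461$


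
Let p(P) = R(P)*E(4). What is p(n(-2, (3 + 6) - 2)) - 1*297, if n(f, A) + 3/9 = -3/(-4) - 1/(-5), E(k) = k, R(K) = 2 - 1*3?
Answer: -301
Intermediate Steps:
R(K) = -1 (R(K) = 2 - 3 = -1)
n(f, A) = 37/60 (n(f, A) = -⅓ + (-3/(-4) - 1/(-5)) = -⅓ + (-3*(-¼) - 1*(-⅕)) = -⅓ + (¾ + ⅕) = -⅓ + 19/20 = 37/60)
p(P) = -4 (p(P) = -1*4 = -4)
p(n(-2, (3 + 6) - 2)) - 1*297 = -4 - 1*297 = -4 - 297 = -301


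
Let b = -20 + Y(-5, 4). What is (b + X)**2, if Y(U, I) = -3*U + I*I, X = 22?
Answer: 1089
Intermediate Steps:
Y(U, I) = I**2 - 3*U (Y(U, I) = -3*U + I**2 = I**2 - 3*U)
b = 11 (b = -20 + (4**2 - 3*(-5)) = -20 + (16 + 15) = -20 + 31 = 11)
(b + X)**2 = (11 + 22)**2 = 33**2 = 1089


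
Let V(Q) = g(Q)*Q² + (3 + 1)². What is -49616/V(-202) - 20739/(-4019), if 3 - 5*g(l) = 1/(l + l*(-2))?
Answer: 21987697/7021193 ≈ 3.1316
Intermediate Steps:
g(l) = ⅗ + 1/(5*l) (g(l) = ⅗ - 1/(5*(l + l*(-2))) = ⅗ - 1/(5*(l - 2*l)) = ⅗ - (-1/l)/5 = ⅗ - (-1)/(5*l) = ⅗ + 1/(5*l))
V(Q) = 16 + Q*(1 + 3*Q)/5 (V(Q) = ((1 + 3*Q)/(5*Q))*Q² + (3 + 1)² = Q*(1 + 3*Q)/5 + 4² = Q*(1 + 3*Q)/5 + 16 = 16 + Q*(1 + 3*Q)/5)
-49616/V(-202) - 20739/(-4019) = -49616/(16 + (⅕)*(-202)*(1 + 3*(-202))) - 20739/(-4019) = -49616/(16 + (⅕)*(-202)*(1 - 606)) - 20739*(-1/4019) = -49616/(16 + (⅕)*(-202)*(-605)) + 20739/4019 = -49616/(16 + 24442) + 20739/4019 = -49616/24458 + 20739/4019 = -49616*1/24458 + 20739/4019 = -3544/1747 + 20739/4019 = 21987697/7021193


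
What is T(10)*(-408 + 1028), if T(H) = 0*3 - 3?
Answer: -1860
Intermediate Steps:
T(H) = -3 (T(H) = 0 - 3 = -3)
T(10)*(-408 + 1028) = -3*(-408 + 1028) = -3*620 = -1860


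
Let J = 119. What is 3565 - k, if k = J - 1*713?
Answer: 4159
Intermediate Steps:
k = -594 (k = 119 - 1*713 = 119 - 713 = -594)
3565 - k = 3565 - 1*(-594) = 3565 + 594 = 4159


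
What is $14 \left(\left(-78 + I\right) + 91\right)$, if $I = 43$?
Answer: $784$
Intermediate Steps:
$14 \left(\left(-78 + I\right) + 91\right) = 14 \left(\left(-78 + 43\right) + 91\right) = 14 \left(-35 + 91\right) = 14 \cdot 56 = 784$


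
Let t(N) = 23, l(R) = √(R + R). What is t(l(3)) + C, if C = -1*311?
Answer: -288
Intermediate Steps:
l(R) = √2*√R (l(R) = √(2*R) = √2*√R)
C = -311
t(l(3)) + C = 23 - 311 = -288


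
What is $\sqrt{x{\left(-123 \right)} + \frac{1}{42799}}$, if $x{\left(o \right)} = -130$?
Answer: $\frac{i \sqrt{238128029331}}{42799} \approx 11.402 i$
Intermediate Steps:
$\sqrt{x{\left(-123 \right)} + \frac{1}{42799}} = \sqrt{-130 + \frac{1}{42799}} = \sqrt{- \frac{5563869}{42799}} = \frac{i \sqrt{238128029331}}{42799}$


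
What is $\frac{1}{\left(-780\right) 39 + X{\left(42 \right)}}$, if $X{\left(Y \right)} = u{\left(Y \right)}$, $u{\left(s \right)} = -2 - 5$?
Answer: $- \frac{1}{30427} \approx -3.2866 \cdot 10^{-5}$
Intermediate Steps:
$u{\left(s \right)} = -7$ ($u{\left(s \right)} = -2 - 5 = -7$)
$X{\left(Y \right)} = -7$
$\frac{1}{\left(-780\right) 39 + X{\left(42 \right)}} = \frac{1}{\left(-780\right) 39 - 7} = \frac{1}{-30420 - 7} = \frac{1}{-30427} = - \frac{1}{30427}$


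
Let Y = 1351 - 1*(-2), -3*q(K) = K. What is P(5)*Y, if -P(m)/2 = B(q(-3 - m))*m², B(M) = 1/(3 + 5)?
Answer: -33825/4 ≈ -8456.3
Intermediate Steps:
q(K) = -K/3
Y = 1353 (Y = 1351 + 2 = 1353)
B(M) = ⅛ (B(M) = 1/8 = ⅛)
P(m) = -m²/4
P(5)*Y = -¼*5²*1353 = -¼*25*1353 = -25/4*1353 = -33825/4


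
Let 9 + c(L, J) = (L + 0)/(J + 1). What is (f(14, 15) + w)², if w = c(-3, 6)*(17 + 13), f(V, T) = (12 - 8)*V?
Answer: 2521744/49 ≈ 51464.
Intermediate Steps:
c(L, J) = -9 + L/(1 + J) (c(L, J) = -9 + (L + 0)/(J + 1) = -9 + L/(1 + J))
f(V, T) = 4*V
w = -1980/7 (w = ((-9 - 3 - 9*6)/(1 + 6))*(17 + 13) = ((-9 - 3 - 54)/7)*30 = ((⅐)*(-66))*30 = -66/7*30 = -1980/7 ≈ -282.86)
(f(14, 15) + w)² = (4*14 - 1980/7)² = (56 - 1980/7)² = (-1588/7)² = 2521744/49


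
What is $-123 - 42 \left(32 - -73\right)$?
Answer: $-4533$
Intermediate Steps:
$-123 - 42 \left(32 - -73\right) = -123 - 42 \left(32 + 73\right) = -123 - 4410 = -4533$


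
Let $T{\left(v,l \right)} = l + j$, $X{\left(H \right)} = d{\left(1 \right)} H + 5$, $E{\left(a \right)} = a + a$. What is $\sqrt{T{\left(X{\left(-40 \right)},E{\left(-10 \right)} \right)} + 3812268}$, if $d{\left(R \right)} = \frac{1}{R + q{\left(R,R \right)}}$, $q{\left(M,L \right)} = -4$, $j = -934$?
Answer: $\sqrt{3811314} \approx 1952.3$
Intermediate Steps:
$d{\left(R \right)} = \frac{1}{-4 + R}$ ($d{\left(R \right)} = \frac{1}{R - 4} = \frac{1}{-4 + R}$)
$E{\left(a \right)} = 2 a$
$X{\left(H \right)} = 5 - \frac{H}{3}$ ($X{\left(H \right)} = \frac{H}{-4 + 1} + 5 = \frac{H}{-3} + 5 = - \frac{H}{3} + 5 = 5 - \frac{H}{3}$)
$T{\left(v,l \right)} = -934 + l$ ($T{\left(v,l \right)} = l - 934 = -934 + l$)
$\sqrt{T{\left(X{\left(-40 \right)},E{\left(-10 \right)} \right)} + 3812268} = \sqrt{\left(-934 + 2 \left(-10\right)\right) + 3812268} = \sqrt{\left(-934 - 20\right) + 3812268} = \sqrt{-954 + 3812268} = \sqrt{3811314}$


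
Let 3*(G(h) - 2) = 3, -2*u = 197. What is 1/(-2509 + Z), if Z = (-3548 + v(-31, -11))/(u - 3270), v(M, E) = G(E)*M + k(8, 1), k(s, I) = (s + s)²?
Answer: -6737/16896363 ≈ -0.00039872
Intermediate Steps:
u = -197/2 (u = -½*197 = -197/2 ≈ -98.500)
G(h) = 3 (G(h) = 2 + (⅓)*3 = 2 + 1 = 3)
k(s, I) = 4*s² (k(s, I) = (2*s)² = 4*s²)
v(M, E) = 256 + 3*M (v(M, E) = 3*M + 4*8² = 3*M + 4*64 = 3*M + 256 = 256 + 3*M)
Z = 6770/6737 (Z = (-3548 + (256 + 3*(-31)))/(-197/2 - 3270) = (-3548 + (256 - 93))/(-6737/2) = (-3548 + 163)*(-2/6737) = -3385*(-2/6737) = 6770/6737 ≈ 1.0049)
1/(-2509 + Z) = 1/(-2509 + 6770/6737) = 1/(-16896363/6737) = -6737/16896363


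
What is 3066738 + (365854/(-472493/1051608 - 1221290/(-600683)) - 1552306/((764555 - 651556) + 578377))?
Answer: 162936203908838194046417/49408683189943784 ≈ 3.2977e+6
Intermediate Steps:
3066738 + (365854/(-472493/1051608 - 1221290/(-600683)) - 1552306/((764555 - 651556) + 578377)) = 3066738 + (365854/(-472493*1/1051608 - 1221290*(-1/600683)) - 1552306/(112999 + 578377)) = 3066738 + (365854/(-472493/1051608 + 1221290/600683) - 1552306/691376) = 3066738 + (365854/(1000499821601/631683048264) - 1552306*1/691376) = 3066738 + (365854*(631683048264/1000499821601) - 110879/49384) = 3066738 + (231103769939577456/1000499821601 - 110879/49384) = 3066738 + 11412717640276373789825/49408683189943784 = 162936203908838194046417/49408683189943784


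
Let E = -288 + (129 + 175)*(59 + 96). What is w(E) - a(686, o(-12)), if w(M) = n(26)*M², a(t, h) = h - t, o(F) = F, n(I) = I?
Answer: 57024142522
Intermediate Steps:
E = 46832 (E = -288 + 304*155 = -288 + 47120 = 46832)
w(M) = 26*M²
w(E) - a(686, o(-12)) = 26*46832² - (-12 - 1*686) = 26*2193236224 - (-12 - 686) = 57024141824 - 1*(-698) = 57024141824 + 698 = 57024142522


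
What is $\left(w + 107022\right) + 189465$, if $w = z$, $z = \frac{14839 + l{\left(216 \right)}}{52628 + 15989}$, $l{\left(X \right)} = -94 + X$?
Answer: $\frac{20344063440}{68617} \approx 2.9649 \cdot 10^{5}$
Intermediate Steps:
$z = \frac{14961}{68617}$ ($z = \frac{14839 + \left(-94 + 216\right)}{52628 + 15989} = \frac{14839 + 122}{68617} = 14961 \cdot \frac{1}{68617} = \frac{14961}{68617} \approx 0.21804$)
$w = \frac{14961}{68617} \approx 0.21804$
$\left(w + 107022\right) + 189465 = \left(\frac{14961}{68617} + 107022\right) + 189465 = \frac{7343543535}{68617} + 189465 = \frac{20344063440}{68617}$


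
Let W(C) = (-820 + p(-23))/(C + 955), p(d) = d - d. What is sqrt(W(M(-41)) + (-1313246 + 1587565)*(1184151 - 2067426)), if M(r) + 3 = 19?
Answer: I*sqrt(228449539627229945)/971 ≈ 4.9224e+5*I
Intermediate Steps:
p(d) = 0
M(r) = 16 (M(r) = -3 + 19 = 16)
W(C) = -820/(955 + C) (W(C) = (-820 + 0)/(C + 955) = -820/(955 + C))
sqrt(W(M(-41)) + (-1313246 + 1587565)*(1184151 - 2067426)) = sqrt(-820/(955 + 16) + (-1313246 + 1587565)*(1184151 - 2067426)) = sqrt(-820/971 + 274319*(-883275)) = sqrt(-820*1/971 - 242299114725) = sqrt(-820/971 - 242299114725) = sqrt(-235272440398795/971) = I*sqrt(228449539627229945)/971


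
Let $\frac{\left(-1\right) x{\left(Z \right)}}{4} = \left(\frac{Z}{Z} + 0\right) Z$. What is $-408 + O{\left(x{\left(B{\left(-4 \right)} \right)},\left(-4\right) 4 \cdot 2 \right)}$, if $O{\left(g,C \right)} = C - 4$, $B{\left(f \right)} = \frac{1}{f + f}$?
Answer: $-444$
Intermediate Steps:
$B{\left(f \right)} = \frac{1}{2 f}$
$x{\left(Z \right)} = - 4 Z$ ($x{\left(Z \right)} = - 4 \left(\frac{Z}{Z} + 0\right) Z = - 4 \left(1 + 0\right) Z = - 4 \cdot 1 Z = - 4 Z$)
$O{\left(g,C \right)} = -4 + C$
$-408 + O{\left(x{\left(B{\left(-4 \right)} \right)},\left(-4\right) 4 \cdot 2 \right)} = -408 + \left(-4 + \left(-4\right) 4 \cdot 2\right) = -408 - 36 = -444$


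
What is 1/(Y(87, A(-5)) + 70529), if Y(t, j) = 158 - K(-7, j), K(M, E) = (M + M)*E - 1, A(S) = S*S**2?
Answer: 1/68938 ≈ 1.4506e-5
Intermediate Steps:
A(S) = S**3
K(M, E) = -1 + 2*E*M (K(M, E) = (2*M)*E - 1 = 2*E*M - 1 = -1 + 2*E*M)
Y(t, j) = 159 + 14*j (Y(t, j) = 158 - (-1 + 2*j*(-7)) = 158 - (-1 - 14*j) = 158 + (1 + 14*j) = 159 + 14*j)
1/(Y(87, A(-5)) + 70529) = 1/((159 + 14*(-5)**3) + 70529) = 1/((159 + 14*(-125)) + 70529) = 1/((159 - 1750) + 70529) = 1/(-1591 + 70529) = 1/68938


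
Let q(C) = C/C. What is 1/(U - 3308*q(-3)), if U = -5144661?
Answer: -1/5147969 ≈ -1.9425e-7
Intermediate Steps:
q(C) = 1
1/(U - 3308*q(-3)) = 1/(-5144661 - 3308*1) = 1/(-5144661 - 3308) = 1/(-5147969) = -1/5147969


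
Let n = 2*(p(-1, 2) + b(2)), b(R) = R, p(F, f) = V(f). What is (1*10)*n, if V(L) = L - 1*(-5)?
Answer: 180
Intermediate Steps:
V(L) = 5 + L (V(L) = L + 5 = 5 + L)
p(F, f) = 5 + f
n = 18 (n = 2*((5 + 2) + 2) = 2*(7 + 2) = 2*9 = 18)
(1*10)*n = (1*10)*18 = 10*18 = 180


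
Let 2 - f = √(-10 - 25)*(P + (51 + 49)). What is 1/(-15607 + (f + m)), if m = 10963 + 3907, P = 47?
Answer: I/(147*(√35 - 5*I)) ≈ -0.00056689 + 0.00067076*I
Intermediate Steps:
m = 14870
f = 2 - 147*I*√35 (f = 2 - √(-10 - 25)*(47 + (51 + 49)) = 2 - √(-35)*(47 + 100) = 2 - I*√35*147 = 2 - 147*I*√35 ≈ 2.0 - 869.66*I)
1/(-15607 + (f + m)) = 1/(-15607 + ((2 - 147*I*√35) + 14870)) = 1/(-15607 + (14872 - 147*I*√35)) = 1/(-735 - 147*I*√35)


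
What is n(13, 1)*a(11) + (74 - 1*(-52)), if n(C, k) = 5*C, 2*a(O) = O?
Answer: 967/2 ≈ 483.50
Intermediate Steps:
a(O) = O/2
n(13, 1)*a(11) + (74 - 1*(-52)) = (5*13)*((½)*11) + (74 - 1*(-52)) = 65*(11/2) + (74 + 52) = 715/2 + 126 = 967/2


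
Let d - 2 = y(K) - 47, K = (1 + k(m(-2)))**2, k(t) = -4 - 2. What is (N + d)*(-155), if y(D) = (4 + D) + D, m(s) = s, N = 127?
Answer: -21080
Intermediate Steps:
k(t) = -6
K = 25 (K = (1 - 6)**2 = (-5)**2 = 25)
y(D) = 4 + 2*D
d = 9 (d = 2 + ((4 + 2*25) - 47) = 2 + ((4 + 50) - 47) = 2 + (54 - 47) = 2 + 7 = 9)
(N + d)*(-155) = (127 + 9)*(-155) = 136*(-155) = -21080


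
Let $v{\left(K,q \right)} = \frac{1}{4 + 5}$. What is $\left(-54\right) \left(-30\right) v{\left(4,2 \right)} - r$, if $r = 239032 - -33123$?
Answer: $-271975$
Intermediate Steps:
$v{\left(K,q \right)} = \frac{1}{9}$
$r = 272155$ ($r = 239032 + 33123 = 272155$)
$\left(-54\right) \left(-30\right) v{\left(4,2 \right)} - r = \left(-54\right) \left(-30\right) \frac{1}{9} - 272155 = 1620 \cdot \frac{1}{9} - 272155 = 180 - 272155 = -271975$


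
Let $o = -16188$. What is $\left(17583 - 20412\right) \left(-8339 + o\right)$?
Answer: $69386883$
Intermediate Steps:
$\left(17583 - 20412\right) \left(-8339 + o\right) = \left(17583 - 20412\right) \left(-8339 - 16188\right) = \left(-2829\right) \left(-24527\right) = 69386883$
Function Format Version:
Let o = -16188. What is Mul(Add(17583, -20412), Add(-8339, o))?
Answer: 69386883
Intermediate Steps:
Mul(Add(17583, -20412), Add(-8339, o)) = Mul(Add(17583, -20412), Add(-8339, -16188)) = Mul(-2829, -24527) = 69386883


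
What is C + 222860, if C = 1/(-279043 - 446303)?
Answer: 161650609559/725346 ≈ 2.2286e+5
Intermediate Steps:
C = -1/725346 (C = 1/(-725346) = -1/725346 ≈ -1.3787e-6)
C + 222860 = -1/725346 + 222860 = 161650609559/725346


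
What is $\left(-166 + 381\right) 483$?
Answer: $103845$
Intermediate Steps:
$\left(-166 + 381\right) 483 = 215 \cdot 483 = 103845$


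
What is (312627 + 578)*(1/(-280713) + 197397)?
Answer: 17355285411112300/280713 ≈ 6.1826e+10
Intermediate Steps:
(312627 + 578)*(1/(-280713) + 197397) = 313205*(-1/280713 + 197397) = 313205*(55411904060/280713) = 17355285411112300/280713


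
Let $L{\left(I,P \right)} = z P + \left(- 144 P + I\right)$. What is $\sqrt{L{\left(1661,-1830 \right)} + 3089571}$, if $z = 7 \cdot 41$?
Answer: $\sqrt{2829542} \approx 1682.1$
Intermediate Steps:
$z = 287$
$L{\left(I,P \right)} = I + 143 P$ ($L{\left(I,P \right)} = 287 P + \left(- 144 P + I\right) = 287 P + \left(I - 144 P\right) = I + 143 P$)
$\sqrt{L{\left(1661,-1830 \right)} + 3089571} = \sqrt{\left(1661 + 143 \left(-1830\right)\right) + 3089571} = \sqrt{\left(1661 - 261690\right) + 3089571} = \sqrt{-260029 + 3089571} = \sqrt{2829542}$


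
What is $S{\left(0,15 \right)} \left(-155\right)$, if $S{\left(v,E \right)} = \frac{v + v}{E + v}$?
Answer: $0$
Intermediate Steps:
$S{\left(v,E \right)} = \frac{2 v}{E + v}$
$S{\left(0,15 \right)} \left(-155\right) = 2 \cdot 0 \frac{1}{15 + 0} \left(-155\right) = 2 \cdot 0 \cdot \frac{1}{15} \left(-155\right) = 0 \left(-155\right) = 0$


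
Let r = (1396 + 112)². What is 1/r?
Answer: 1/2274064 ≈ 4.3974e-7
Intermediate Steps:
r = 2274064 (r = 1508² = 2274064)
1/r = 1/2274064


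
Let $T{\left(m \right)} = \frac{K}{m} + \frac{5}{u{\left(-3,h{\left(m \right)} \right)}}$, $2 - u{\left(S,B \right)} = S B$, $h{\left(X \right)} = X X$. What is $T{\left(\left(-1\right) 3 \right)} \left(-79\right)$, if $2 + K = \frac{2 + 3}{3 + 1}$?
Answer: $- \frac{3871}{116} \approx -33.371$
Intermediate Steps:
$h{\left(X \right)} = X^{2}$
$u{\left(S,B \right)} = 2 - B S$ ($u{\left(S,B \right)} = 2 - S B = 2 - B S$)
$K = - \frac{3}{4}$ ($K = -2 + \frac{2 + 3}{3 + 1} = -2 + \frac{5}{4} = - \frac{3}{4} \approx -0.75$)
$T{\left(m \right)} = \frac{5}{2 + 3 m^{2}} - \frac{3}{4 m}$ ($T{\left(m \right)} = - \frac{3}{4 m} + \frac{5}{2 - m^{2} \left(-3\right)} = - \frac{3}{4 m} + \frac{5}{2 + 3 m^{2}} = \frac{5}{2 + 3 m^{2}} - \frac{3}{4 m}$)
$T{\left(\left(-1\right) 3 \right)} \left(-79\right) = \frac{-6 - 9 \left(\left(-1\right) 3\right)^{2} + 20 \left(\left(-1\right) 3\right)}{8 \left(\left(-1\right) 3\right) + 12 \left(\left(-1\right) 3\right)^{3}} \left(-79\right) = \frac{-6 - 9 \left(-3\right)^{2} + 20 \left(-3\right)}{8 \left(-3\right) + 12 \left(-3\right)^{3}} \left(-79\right) = \frac{-6 - 81 - 60}{-24 + 12 \left(-27\right)} \left(-79\right) = \frac{-6 - 81 - 60}{-24 - 324} \left(-79\right) = \frac{1}{-348} \left(-147\right) \left(-79\right) = \left(- \frac{1}{348}\right) \left(-147\right) \left(-79\right) = \frac{49}{116} \left(-79\right) = - \frac{3871}{116}$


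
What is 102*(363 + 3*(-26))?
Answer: 29070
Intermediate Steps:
102*(363 + 3*(-26)) = 102*(363 - 78) = 102*285 = 29070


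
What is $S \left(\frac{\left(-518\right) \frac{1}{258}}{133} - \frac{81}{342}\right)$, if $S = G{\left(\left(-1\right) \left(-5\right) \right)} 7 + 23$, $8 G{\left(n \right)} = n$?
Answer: $- \frac{4745}{688} \approx -6.8968$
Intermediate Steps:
$G{\left(n \right)} = \frac{n}{8}$
$S = \frac{219}{8}$ ($S = \frac{\left(-1\right) \left(-5\right)}{8} \cdot 7 + 23 = \frac{1}{8} \cdot 5 \cdot 7 + 23 = \frac{5}{8} \cdot 7 + 23 = \frac{35}{8} + 23 = \frac{219}{8} \approx 27.375$)
$S \left(\frac{\left(-518\right) \frac{1}{258}}{133} - \frac{81}{342}\right) = \frac{219 \left(\frac{\left(-518\right) \frac{1}{258}}{133} - \frac{81}{342}\right)}{8} = \frac{219 \left(\left(-518\right) \frac{1}{258} \cdot \frac{1}{133} - \frac{9}{38}\right)}{8} = \frac{219 \left(\left(- \frac{259}{129}\right) \frac{1}{133} - \frac{9}{38}\right)}{8} = \frac{219 \left(- \frac{37}{2451} - \frac{9}{38}\right)}{8} = \frac{219}{8} \left(- \frac{65}{258}\right) = - \frac{4745}{688}$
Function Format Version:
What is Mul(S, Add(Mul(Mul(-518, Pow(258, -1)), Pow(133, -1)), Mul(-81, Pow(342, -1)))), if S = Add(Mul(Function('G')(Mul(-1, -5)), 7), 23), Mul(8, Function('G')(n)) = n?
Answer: Rational(-4745, 688) ≈ -6.8968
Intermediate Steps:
Function('G')(n) = Mul(Rational(1, 8), n)
S = Rational(219, 8) (S = Add(Mul(Mul(Rational(1, 8), Mul(-1, -5)), 7), 23) = Add(Mul(Mul(Rational(1, 8), 5), 7), 23) = Add(Mul(Rational(5, 8), 7), 23) = Add(Rational(35, 8), 23) = Rational(219, 8) ≈ 27.375)
Mul(S, Add(Mul(Mul(-518, Pow(258, -1)), Pow(133, -1)), Mul(-81, Pow(342, -1)))) = Mul(Rational(219, 8), Add(Mul(Mul(-518, Pow(258, -1)), Pow(133, -1)), Mul(-81, Pow(342, -1)))) = Mul(Rational(219, 8), Add(Mul(Mul(-518, Rational(1, 258)), Rational(1, 133)), Mul(-81, Rational(1, 342)))) = Mul(Rational(219, 8), Add(Mul(Rational(-259, 129), Rational(1, 133)), Rational(-9, 38))) = Mul(Rational(219, 8), Add(Rational(-37, 2451), Rational(-9, 38))) = Mul(Rational(219, 8), Rational(-65, 258)) = Rational(-4745, 688)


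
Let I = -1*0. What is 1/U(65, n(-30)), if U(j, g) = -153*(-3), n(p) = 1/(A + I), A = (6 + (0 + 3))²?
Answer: 1/459 ≈ 0.0021787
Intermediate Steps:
I = 0
A = 81 (A = (6 + 3)² = 9² = 81)
n(p) = 1/81 (n(p) = 1/(81 + 0) = 1/81)
U(j, g) = 459
1/U(65, n(-30)) = 1/459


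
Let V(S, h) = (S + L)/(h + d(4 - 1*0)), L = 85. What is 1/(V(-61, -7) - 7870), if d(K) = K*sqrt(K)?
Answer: -1/7846 ≈ -0.00012745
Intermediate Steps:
d(K) = K**(3/2)
V(S, h) = (85 + S)/(8 + h) (V(S, h) = (S + 85)/(h + (4 - 1*0)**(3/2)) = (85 + S)/(h + (4 + 0)**(3/2)) = (85 + S)/(h + 4**(3/2)) = (85 + S)/(h + 8) = (85 + S)/(8 + h))
1/(V(-61, -7) - 7870) = 1/((85 - 61)/(8 - 7) - 7870) = 1/(24/1 - 7870) = 1/(1*24 - 7870) = 1/(24 - 7870) = 1/(-7846) = -1/7846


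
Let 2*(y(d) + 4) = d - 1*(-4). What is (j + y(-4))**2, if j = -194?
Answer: 39204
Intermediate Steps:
y(d) = -2 + d/2 (y(d) = -4 + (d - 1*(-4))/2 = -4 + (d + 4)/2 = -4 + (4 + d)/2 = -4 + (2 + d/2) = -2 + d/2)
(j + y(-4))**2 = (-194 + (-2 + (1/2)*(-4)))**2 = (-194 + (-2 - 2))**2 = (-194 - 4)**2 = (-198)**2 = 39204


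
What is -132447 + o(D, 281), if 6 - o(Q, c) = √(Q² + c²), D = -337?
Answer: -132441 - √192530 ≈ -1.3288e+5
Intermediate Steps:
o(Q, c) = 6 - √(Q² + c²)
-132447 + o(D, 281) = -132447 + (6 - √((-337)² + 281²)) = -132447 + (6 - √(113569 + 78961)) = -132447 + (6 - √192530) = -132441 - √192530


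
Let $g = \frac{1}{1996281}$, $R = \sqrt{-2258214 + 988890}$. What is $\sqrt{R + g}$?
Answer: $\frac{\sqrt{221809 + 2656758553974 i \sqrt{35259}}}{665427} \approx 23.734 + 23.734 i$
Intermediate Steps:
$R = 6 i \sqrt{35259}$ ($R = \sqrt{-1269324} = 6 i \sqrt{35259} \approx 1126.6 i$)
$g = \frac{1}{1996281} \approx 5.0093 \cdot 10^{-7}$
$\sqrt{R + g} = \sqrt{6 i \sqrt{35259} + \frac{1}{1996281}} = \sqrt{\frac{1}{1996281} + 6 i \sqrt{35259}}$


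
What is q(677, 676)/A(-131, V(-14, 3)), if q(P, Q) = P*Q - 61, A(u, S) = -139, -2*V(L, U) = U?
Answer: -457591/139 ≈ -3292.0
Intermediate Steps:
V(L, U) = -U/2
q(P, Q) = -61 + P*Q
q(677, 676)/A(-131, V(-14, 3)) = (-61 + 677*676)/(-139) = (-61 + 457652)*(-1/139) = 457591*(-1/139) = -457591/139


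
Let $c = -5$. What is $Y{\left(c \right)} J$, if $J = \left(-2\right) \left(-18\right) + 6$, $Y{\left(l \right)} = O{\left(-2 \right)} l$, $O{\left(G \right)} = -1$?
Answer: $210$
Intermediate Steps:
$Y{\left(l \right)} = - l$
$J = 42$ ($J = 36 + 6 = 42$)
$Y{\left(c \right)} J = \left(-1\right) \left(-5\right) 42 = 5 \cdot 42 = 210$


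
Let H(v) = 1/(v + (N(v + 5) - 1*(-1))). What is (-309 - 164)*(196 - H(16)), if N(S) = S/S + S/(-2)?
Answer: -1389674/15 ≈ -92645.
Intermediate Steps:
N(S) = 1 - S/2 (N(S) = 1 + S*(-½) = 1 - S/2)
H(v) = 1/(-½ + v/2) (H(v) = 1/(v + ((1 - (v + 5)/2) - 1*(-1))) = 1/(v + ((1 - (5 + v)/2) + 1)) = 1/(v + ((1 + (-5/2 - v/2)) + 1)) = 1/(v + ((-3/2 - v/2) + 1)) = 1/(v + (-½ - v/2)) = 1/(-½ + v/2))
(-309 - 164)*(196 - H(16)) = (-309 - 164)*(196 - 2/(-1 + 16)) = -473*(196 - 2/15) = -473*2938/15 = -1389674/15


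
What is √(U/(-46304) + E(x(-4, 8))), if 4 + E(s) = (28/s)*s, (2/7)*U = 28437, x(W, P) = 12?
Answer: 3*√325339139/11576 ≈ 4.6745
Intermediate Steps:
U = 199059/2 (U = (7/2)*28437 = 199059/2 ≈ 99530.)
E(s) = 24 (E(s) = -4 + (28/s)*s = -4 + 28 = 24)
√(U/(-46304) + E(x(-4, 8))) = √((199059/2)/(-46304) + 24) = √((199059/2)*(-1/46304) + 24) = √(-199059/92608 + 24) = √(2023533/92608) = 3*√325339139/11576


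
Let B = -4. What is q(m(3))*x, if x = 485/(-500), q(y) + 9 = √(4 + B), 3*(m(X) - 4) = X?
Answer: 873/100 ≈ 8.7300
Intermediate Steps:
m(X) = 4 + X/3
q(y) = -9 (q(y) = -9 + √(4 - 4) = -9 + √0 = -9 + 0 = -9)
x = -97/100 (x = 485*(-1/500) = -97/100 ≈ -0.97000)
q(m(3))*x = -9*(-97/100) = 873/100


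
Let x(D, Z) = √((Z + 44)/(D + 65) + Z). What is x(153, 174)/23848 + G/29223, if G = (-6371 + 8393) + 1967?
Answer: 3989/29223 + 5*√7/23848 ≈ 0.13706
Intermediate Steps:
G = 3989 (G = 2022 + 1967 = 3989)
x(D, Z) = √(Z + (44 + Z)/(65 + D)) (x(D, Z) = √((44 + Z)/(65 + D) + Z) = √(Z + (44 + Z)/(65 + D)))
x(153, 174)/23848 + G/29223 = √((44 + 174 + 174*(65 + 153))/(65 + 153))/23848 + 3989/29223 = √((44 + 174 + 174*218)/218)*(1/23848) + 3989*(1/29223) = √((44 + 174 + 37932)/218)*(1/23848) + 3989/29223 = √((1/218)*38150)*(1/23848) + 3989/29223 = √175*(1/23848) + 3989/29223 = (5*√7)*(1/23848) + 3989/29223 = 5*√7/23848 + 3989/29223 = 3989/29223 + 5*√7/23848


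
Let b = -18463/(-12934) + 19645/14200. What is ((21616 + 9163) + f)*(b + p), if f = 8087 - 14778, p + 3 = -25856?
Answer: -1429869726741387/2295785 ≈ -6.2282e+8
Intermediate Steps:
p = -25859 (p = -3 - 25856 = -25859)
b = 51626303/18366280 (b = -18463*(-1/12934) + 19645*(1/14200) = 18463/12934 + 3929/2840 = 51626303/18366280 ≈ 2.8109)
f = -6691
((21616 + 9163) + f)*(b + p) = ((21616 + 9163) - 6691)*(51626303/18366280 - 25859) = (30779 - 6691)*(-474882008217/18366280) = 24088*(-474882008217/18366280) = -1429869726741387/2295785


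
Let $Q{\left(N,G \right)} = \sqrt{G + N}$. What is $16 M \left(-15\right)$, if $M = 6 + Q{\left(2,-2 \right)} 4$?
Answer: $-1440$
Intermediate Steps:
$M = 6$ ($M = 6 + \sqrt{-2 + 2} \cdot 4 = 6 + \sqrt{0} \cdot 4 = 6 + 0 \cdot 4 = 6 + 0 = 6$)
$16 M \left(-15\right) = 16 \cdot 6 \left(-15\right) = 96 \left(-15\right) = -1440$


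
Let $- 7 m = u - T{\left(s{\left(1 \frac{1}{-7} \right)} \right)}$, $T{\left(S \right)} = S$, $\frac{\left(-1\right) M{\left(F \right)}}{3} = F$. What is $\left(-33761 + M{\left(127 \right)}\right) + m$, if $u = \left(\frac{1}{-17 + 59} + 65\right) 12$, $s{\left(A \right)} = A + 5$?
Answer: $- \frac{1678386}{49} \approx -34253.0$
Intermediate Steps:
$s{\left(A \right)} = 5 + A$
$M{\left(F \right)} = - 3 F$
$u = \frac{5462}{7}$ ($u = \left(\frac{1}{42} + 65\right) 12 = \frac{2731}{42} \cdot 12 = \frac{5462}{7} \approx 780.29$)
$m = - \frac{5428}{49}$ ($m = - \frac{\frac{5462}{7} - \left(5 + 1 \frac{1}{-7}\right)}{7} = - \frac{\frac{5462}{7} - \left(5 + 1 \left(- \frac{1}{7}\right)\right)}{7} = - \frac{\frac{5462}{7} - \left(5 - \frac{1}{7}\right)}{7} = - \frac{\frac{5462}{7} - \frac{34}{7}}{7} = \left(- \frac{1}{7}\right) \frac{5428}{7} = - \frac{5428}{49} \approx -110.78$)
$\left(-33761 + M{\left(127 \right)}\right) + m = \left(-33761 - 381\right) - \frac{5428}{49} = -34142 - \frac{5428}{49} = - \frac{1678386}{49}$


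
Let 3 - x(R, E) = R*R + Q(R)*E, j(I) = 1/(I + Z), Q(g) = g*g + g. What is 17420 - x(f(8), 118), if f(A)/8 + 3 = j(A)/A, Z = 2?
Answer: 8257079/100 ≈ 82571.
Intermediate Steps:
Q(g) = g + g**2 (Q(g) = g**2 + g = g + g**2)
j(I) = 1/(2 + I) (j(I) = 1/(I + 2) = 1/(2 + I))
f(A) = -24 + 8/(A*(2 + A)) (f(A) = -24 + 8*(1/((2 + A)*A)) = -24 + 8*(1/(A*(2 + A))) = -24 + 8/(A*(2 + A)))
x(R, E) = 3 - R**2 - E*R*(1 + R) (x(R, E) = 3 - (R*R + (R*(1 + R))*E) = 3 - (R**2 + E*R*(1 + R)) = 3 + (-R**2 - E*R*(1 + R)) = 3 - R**2 - E*R*(1 + R))
17420 - x(f(8), 118) = 17420 - (3 - (-24 + 8/(8*(2 + 8)))**2 - 1*118*(-24 + 8/(8*(2 + 8)))*(1 + (-24 + 8/(8*(2 + 8))))) = 17420 - (3 - (-24 + 8*(1/8)/10)**2 - 1*118*(-24 + 8*(1/8)/10)*(1 + (-24 + 8*(1/8)/10))) = 17420 - (3 - (-24 + 8*(1/8)*(1/10))**2 - 1*118*(-24 + 8*(1/8)*(1/10))*(1 + (-24 + 8*(1/8)*(1/10)))) = 17420 - (3 - (-24 + 1/10)**2 - 1*118*(-24 + 1/10)*(1 + (-24 + 1/10))) = 17420 - (3 - (-239/10)**2 - 1*118*(-239/10)*(1 - 239/10)) = 17420 - (3 - 1*57121/100 - 1*118*(-239/10)*(-229/10)) = 17420 - (3 - 57121/100 - 3229129/50) = 17420 - 1*(-6515079/100) = 17420 + 6515079/100 = 8257079/100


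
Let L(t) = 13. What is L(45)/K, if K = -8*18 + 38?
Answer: -13/106 ≈ -0.12264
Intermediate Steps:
K = -106 (K = -144 + 38 = -106)
L(45)/K = 13/(-106) = 13*(-1/106) = -13/106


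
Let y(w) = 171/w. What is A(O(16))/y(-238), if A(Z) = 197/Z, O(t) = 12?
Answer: -23443/1026 ≈ -22.849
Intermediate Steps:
A(O(16))/y(-238) = (197/12)/((171/(-238))) = (197*(1/12))/((171*(-1/238))) = 197/(12*(-171/238)) = (197/12)*(-238/171) = -23443/1026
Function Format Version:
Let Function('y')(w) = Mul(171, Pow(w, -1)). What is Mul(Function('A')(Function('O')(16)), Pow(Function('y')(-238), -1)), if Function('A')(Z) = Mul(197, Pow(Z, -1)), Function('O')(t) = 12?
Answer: Rational(-23443, 1026) ≈ -22.849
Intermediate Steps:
Mul(Function('A')(Function('O')(16)), Pow(Function('y')(-238), -1)) = Mul(Mul(197, Pow(12, -1)), Pow(Mul(171, Pow(-238, -1)), -1)) = Mul(Mul(197, Rational(1, 12)), Pow(Mul(171, Rational(-1, 238)), -1)) = Mul(Rational(197, 12), Pow(Rational(-171, 238), -1)) = Mul(Rational(197, 12), Rational(-238, 171)) = Rational(-23443, 1026)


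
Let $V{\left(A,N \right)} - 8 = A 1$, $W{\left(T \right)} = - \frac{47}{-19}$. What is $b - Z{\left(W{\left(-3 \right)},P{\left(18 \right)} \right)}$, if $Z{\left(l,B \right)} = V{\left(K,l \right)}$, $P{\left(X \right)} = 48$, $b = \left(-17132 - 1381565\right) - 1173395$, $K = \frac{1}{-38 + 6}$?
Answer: $- \frac{82307199}{32} \approx -2.5721 \cdot 10^{6}$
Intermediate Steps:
$K = - \frac{1}{32}$ ($K = \frac{1}{-32} = - \frac{1}{32} \approx -0.03125$)
$W{\left(T \right)} = \frac{47}{19}$ ($W{\left(T \right)} = \left(-47\right) \left(- \frac{1}{19}\right) = \frac{47}{19}$)
$b = -2572092$ ($b = -1398697 - 1173395 = -2572092$)
$V{\left(A,N \right)} = 8 + A$ ($V{\left(A,N \right)} = 8 + A 1 = 8 + A$)
$Z{\left(l,B \right)} = \frac{255}{32}$ ($Z{\left(l,B \right)} = 8 - \frac{1}{32} = \frac{255}{32}$)
$b - Z{\left(W{\left(-3 \right)},P{\left(18 \right)} \right)} = -2572092 - \frac{255}{32} = - \frac{82307199}{32}$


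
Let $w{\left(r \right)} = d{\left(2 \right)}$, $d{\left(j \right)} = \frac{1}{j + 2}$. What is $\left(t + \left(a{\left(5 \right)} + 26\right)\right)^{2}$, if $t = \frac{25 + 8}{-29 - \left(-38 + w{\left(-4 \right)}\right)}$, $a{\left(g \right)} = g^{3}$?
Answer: $\frac{29343889}{1225} \approx 23954.0$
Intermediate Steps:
$d{\left(j \right)} = \frac{1}{2 + j}$
$w{\left(r \right)} = \frac{1}{4}$ ($w{\left(r \right)} = \frac{1}{2 + 2} = \frac{1}{4}$)
$t = \frac{132}{35}$ ($t = \frac{25 + 8}{-29 + \left(38 - \frac{1}{4}\right)} = \frac{33}{-29 + \left(38 - \frac{1}{4}\right)} = \frac{33}{-29 + \frac{151}{4}} = \frac{33}{\frac{35}{4}} = 33 \cdot \frac{4}{35} = \frac{132}{35} \approx 3.7714$)
$\left(t + \left(a{\left(5 \right)} + 26\right)\right)^{2} = \left(\frac{132}{35} + \left(5^{3} + 26\right)\right)^{2} = \left(\frac{132}{35} + \left(125 + 26\right)\right)^{2} = \left(\frac{132}{35} + 151\right)^{2} = \left(\frac{5417}{35}\right)^{2} = \frac{29343889}{1225}$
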